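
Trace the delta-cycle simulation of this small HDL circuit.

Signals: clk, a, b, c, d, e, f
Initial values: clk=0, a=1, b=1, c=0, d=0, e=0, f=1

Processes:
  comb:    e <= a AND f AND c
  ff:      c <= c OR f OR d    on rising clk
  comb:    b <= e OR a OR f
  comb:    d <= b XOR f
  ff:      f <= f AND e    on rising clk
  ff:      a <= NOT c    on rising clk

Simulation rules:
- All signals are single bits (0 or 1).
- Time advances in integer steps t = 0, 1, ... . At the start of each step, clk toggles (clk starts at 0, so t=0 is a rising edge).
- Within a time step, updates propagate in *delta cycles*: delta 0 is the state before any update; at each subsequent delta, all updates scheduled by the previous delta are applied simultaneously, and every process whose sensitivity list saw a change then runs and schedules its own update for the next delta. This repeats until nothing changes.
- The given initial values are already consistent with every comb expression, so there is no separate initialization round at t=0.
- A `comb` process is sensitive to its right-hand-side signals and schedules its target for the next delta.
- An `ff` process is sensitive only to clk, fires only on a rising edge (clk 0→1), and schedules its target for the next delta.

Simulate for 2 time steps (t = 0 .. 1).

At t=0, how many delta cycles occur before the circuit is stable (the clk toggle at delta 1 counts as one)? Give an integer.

3

t0.Δ0 f=1 e=0 d=0 c=0 a=1 b=1 clk=0
t0.Δ1 f=1 e=0 d=0 c=0 a=1 b=1 clk=1
t0.Δ2 f=0 e=0 d=0 c=1 a=1 b=1 clk=1
t0.Δ3 f=0 e=0 d=1 c=1 a=1 b=1 clk=1
t1.Δ0 f=0 e=0 d=1 c=1 a=1 b=1 clk=1
t1.Δ1 f=0 e=0 d=1 c=1 a=1 b=1 clk=0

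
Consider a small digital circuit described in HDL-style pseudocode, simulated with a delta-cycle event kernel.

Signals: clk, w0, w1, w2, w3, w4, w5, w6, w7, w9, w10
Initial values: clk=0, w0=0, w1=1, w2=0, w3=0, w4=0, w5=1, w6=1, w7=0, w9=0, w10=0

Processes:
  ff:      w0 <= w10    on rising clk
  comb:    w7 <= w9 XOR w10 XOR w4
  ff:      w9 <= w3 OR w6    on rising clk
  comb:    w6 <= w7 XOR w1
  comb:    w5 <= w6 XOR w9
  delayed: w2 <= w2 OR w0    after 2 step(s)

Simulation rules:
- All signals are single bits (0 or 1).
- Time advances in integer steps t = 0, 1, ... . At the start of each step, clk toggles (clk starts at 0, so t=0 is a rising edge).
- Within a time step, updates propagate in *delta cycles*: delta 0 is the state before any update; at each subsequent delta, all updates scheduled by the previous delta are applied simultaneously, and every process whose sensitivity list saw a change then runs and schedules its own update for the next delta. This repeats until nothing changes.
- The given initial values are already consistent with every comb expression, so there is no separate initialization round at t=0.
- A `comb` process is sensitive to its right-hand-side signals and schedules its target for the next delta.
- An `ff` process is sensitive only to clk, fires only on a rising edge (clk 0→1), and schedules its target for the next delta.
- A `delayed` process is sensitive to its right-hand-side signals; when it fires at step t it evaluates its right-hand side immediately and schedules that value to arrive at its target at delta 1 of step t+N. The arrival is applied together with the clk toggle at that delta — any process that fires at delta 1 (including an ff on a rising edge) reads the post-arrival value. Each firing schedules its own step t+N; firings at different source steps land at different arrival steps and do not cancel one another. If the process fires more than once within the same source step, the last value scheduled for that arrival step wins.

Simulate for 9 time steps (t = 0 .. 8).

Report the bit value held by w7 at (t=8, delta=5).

[bits: w1,w10,w3,w6,w0,w2,w7,w5,w9,w4,clk]
t=0: Δ0=10010001000 Δ1=10010001001 Δ2=10010001101 Δ3=10010010101 Δ4=10000010101 Δ5=10000011101 | 5Δ
t=1: Δ0=10000011101 Δ1=10000011100 | 1Δ
t=2: Δ0=10000011100 Δ1=10000011101 Δ2=10000011001 Δ3=10000000001 Δ4=10010000001 Δ5=10010001001 | 5Δ
t=3: Δ0=10010001001 Δ1=10010001000 | 1Δ
t=4: Δ0=10010001000 Δ1=10010001001 Δ2=10010001101 Δ3=10010010101 Δ4=10000010101 Δ5=10000011101 | 5Δ
t=5: Δ0=10000011101 Δ1=10000011100 | 1Δ
t=6: Δ0=10000011100 Δ1=10000011101 Δ2=10000011001 Δ3=10000000001 Δ4=10010000001 Δ5=10010001001 | 5Δ
t=7: Δ0=10010001001 Δ1=10010001000 | 1Δ
t=8: Δ0=10010001000 Δ1=10010001001 Δ2=10010001101 Δ3=10010010101 Δ4=10000010101 Δ5=10000011101 | 5Δ

1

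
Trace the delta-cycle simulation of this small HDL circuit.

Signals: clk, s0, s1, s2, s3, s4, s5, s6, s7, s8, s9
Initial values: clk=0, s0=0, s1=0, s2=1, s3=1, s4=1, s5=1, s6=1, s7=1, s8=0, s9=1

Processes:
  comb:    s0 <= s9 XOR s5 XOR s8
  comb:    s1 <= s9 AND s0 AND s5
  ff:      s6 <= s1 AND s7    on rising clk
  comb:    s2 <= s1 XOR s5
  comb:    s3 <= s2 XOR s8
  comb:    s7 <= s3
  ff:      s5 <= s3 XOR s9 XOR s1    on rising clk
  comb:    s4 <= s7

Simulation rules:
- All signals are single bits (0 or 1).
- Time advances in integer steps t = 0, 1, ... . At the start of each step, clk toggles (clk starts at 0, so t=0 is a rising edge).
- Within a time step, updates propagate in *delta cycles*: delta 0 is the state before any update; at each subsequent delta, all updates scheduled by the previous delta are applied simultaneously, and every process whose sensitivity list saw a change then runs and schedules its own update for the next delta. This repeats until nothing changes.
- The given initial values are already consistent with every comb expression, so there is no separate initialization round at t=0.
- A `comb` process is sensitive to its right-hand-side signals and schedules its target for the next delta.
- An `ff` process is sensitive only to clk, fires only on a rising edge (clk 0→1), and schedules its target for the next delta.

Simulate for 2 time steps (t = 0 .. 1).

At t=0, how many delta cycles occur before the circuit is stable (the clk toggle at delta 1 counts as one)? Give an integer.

[bits: s5,s0,s3,s6,s2,s4,s8,clk,s9,s7,s1]
t=0: Δ0=10111100110 Δ1=10111101110 Δ2=00101101110 Δ3=01100101110 Δ4=01000101110 Δ5=01000101100 Δ6=01000001100 | 6Δ
t=1: Δ0=01000001100 Δ1=01000000100 | 1Δ

6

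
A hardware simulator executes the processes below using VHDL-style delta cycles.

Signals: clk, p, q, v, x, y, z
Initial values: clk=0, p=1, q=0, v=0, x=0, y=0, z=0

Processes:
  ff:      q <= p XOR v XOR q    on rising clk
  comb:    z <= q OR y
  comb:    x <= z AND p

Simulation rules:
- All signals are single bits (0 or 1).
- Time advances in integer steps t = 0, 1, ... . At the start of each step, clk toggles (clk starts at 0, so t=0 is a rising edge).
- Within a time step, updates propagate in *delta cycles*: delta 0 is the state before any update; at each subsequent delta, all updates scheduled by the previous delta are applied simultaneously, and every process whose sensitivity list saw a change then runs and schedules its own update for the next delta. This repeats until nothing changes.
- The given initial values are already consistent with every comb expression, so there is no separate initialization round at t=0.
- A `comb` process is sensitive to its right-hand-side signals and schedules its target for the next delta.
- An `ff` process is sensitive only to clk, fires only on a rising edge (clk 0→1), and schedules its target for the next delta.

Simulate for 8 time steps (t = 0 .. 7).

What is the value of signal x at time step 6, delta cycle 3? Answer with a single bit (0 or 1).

1

t0.Δ0 q=0 y=0 v=0 z=0 clk=0 p=1 x=0
t0.Δ1 q=0 y=0 v=0 z=0 clk=1 p=1 x=0
t0.Δ2 q=1 y=0 v=0 z=0 clk=1 p=1 x=0
t0.Δ3 q=1 y=0 v=0 z=1 clk=1 p=1 x=0
t0.Δ4 q=1 y=0 v=0 z=1 clk=1 p=1 x=1
t1.Δ0 q=1 y=0 v=0 z=1 clk=1 p=1 x=1
t1.Δ1 q=1 y=0 v=0 z=1 clk=0 p=1 x=1
t2.Δ0 q=1 y=0 v=0 z=1 clk=0 p=1 x=1
t2.Δ1 q=1 y=0 v=0 z=1 clk=1 p=1 x=1
t2.Δ2 q=0 y=0 v=0 z=1 clk=1 p=1 x=1
t2.Δ3 q=0 y=0 v=0 z=0 clk=1 p=1 x=1
t2.Δ4 q=0 y=0 v=0 z=0 clk=1 p=1 x=0
t3.Δ0 q=0 y=0 v=0 z=0 clk=1 p=1 x=0
t3.Δ1 q=0 y=0 v=0 z=0 clk=0 p=1 x=0
t4.Δ0 q=0 y=0 v=0 z=0 clk=0 p=1 x=0
t4.Δ1 q=0 y=0 v=0 z=0 clk=1 p=1 x=0
t4.Δ2 q=1 y=0 v=0 z=0 clk=1 p=1 x=0
t4.Δ3 q=1 y=0 v=0 z=1 clk=1 p=1 x=0
t4.Δ4 q=1 y=0 v=0 z=1 clk=1 p=1 x=1
t5.Δ0 q=1 y=0 v=0 z=1 clk=1 p=1 x=1
t5.Δ1 q=1 y=0 v=0 z=1 clk=0 p=1 x=1
t6.Δ0 q=1 y=0 v=0 z=1 clk=0 p=1 x=1
t6.Δ1 q=1 y=0 v=0 z=1 clk=1 p=1 x=1
t6.Δ2 q=0 y=0 v=0 z=1 clk=1 p=1 x=1
t6.Δ3 q=0 y=0 v=0 z=0 clk=1 p=1 x=1
t6.Δ4 q=0 y=0 v=0 z=0 clk=1 p=1 x=0
t7.Δ0 q=0 y=0 v=0 z=0 clk=1 p=1 x=0
t7.Δ1 q=0 y=0 v=0 z=0 clk=0 p=1 x=0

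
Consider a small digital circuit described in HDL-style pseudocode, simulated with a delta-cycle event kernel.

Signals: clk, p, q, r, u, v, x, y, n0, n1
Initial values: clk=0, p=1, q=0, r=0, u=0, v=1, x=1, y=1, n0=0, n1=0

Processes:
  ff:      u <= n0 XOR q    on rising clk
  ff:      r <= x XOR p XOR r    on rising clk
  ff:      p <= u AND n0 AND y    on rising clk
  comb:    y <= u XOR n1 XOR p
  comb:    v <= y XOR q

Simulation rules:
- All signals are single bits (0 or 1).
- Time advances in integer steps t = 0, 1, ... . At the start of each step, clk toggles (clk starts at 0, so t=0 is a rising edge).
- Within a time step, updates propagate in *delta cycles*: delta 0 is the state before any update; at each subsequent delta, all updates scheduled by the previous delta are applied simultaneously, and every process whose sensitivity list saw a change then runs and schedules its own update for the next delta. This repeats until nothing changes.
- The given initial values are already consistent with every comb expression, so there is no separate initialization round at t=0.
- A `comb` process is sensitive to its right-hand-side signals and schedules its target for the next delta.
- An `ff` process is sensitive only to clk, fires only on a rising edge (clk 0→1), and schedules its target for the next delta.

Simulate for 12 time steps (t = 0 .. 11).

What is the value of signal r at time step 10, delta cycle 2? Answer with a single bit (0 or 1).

1

t0.Δ0 x=1 clk=0 y=1 v=1 r=0 p=1 q=0 n0=0 u=0 n1=0
t0.Δ1 x=1 clk=1 y=1 v=1 r=0 p=1 q=0 n0=0 u=0 n1=0
t0.Δ2 x=1 clk=1 y=1 v=1 r=0 p=0 q=0 n0=0 u=0 n1=0
t0.Δ3 x=1 clk=1 y=0 v=1 r=0 p=0 q=0 n0=0 u=0 n1=0
t0.Δ4 x=1 clk=1 y=0 v=0 r=0 p=0 q=0 n0=0 u=0 n1=0
t1.Δ0 x=1 clk=1 y=0 v=0 r=0 p=0 q=0 n0=0 u=0 n1=0
t1.Δ1 x=1 clk=0 y=0 v=0 r=0 p=0 q=0 n0=0 u=0 n1=0
t2.Δ0 x=1 clk=0 y=0 v=0 r=0 p=0 q=0 n0=0 u=0 n1=0
t2.Δ1 x=1 clk=1 y=0 v=0 r=0 p=0 q=0 n0=0 u=0 n1=0
t2.Δ2 x=1 clk=1 y=0 v=0 r=1 p=0 q=0 n0=0 u=0 n1=0
t3.Δ0 x=1 clk=1 y=0 v=0 r=1 p=0 q=0 n0=0 u=0 n1=0
t3.Δ1 x=1 clk=0 y=0 v=0 r=1 p=0 q=0 n0=0 u=0 n1=0
t4.Δ0 x=1 clk=0 y=0 v=0 r=1 p=0 q=0 n0=0 u=0 n1=0
t4.Δ1 x=1 clk=1 y=0 v=0 r=1 p=0 q=0 n0=0 u=0 n1=0
t4.Δ2 x=1 clk=1 y=0 v=0 r=0 p=0 q=0 n0=0 u=0 n1=0
t5.Δ0 x=1 clk=1 y=0 v=0 r=0 p=0 q=0 n0=0 u=0 n1=0
t5.Δ1 x=1 clk=0 y=0 v=0 r=0 p=0 q=0 n0=0 u=0 n1=0
t6.Δ0 x=1 clk=0 y=0 v=0 r=0 p=0 q=0 n0=0 u=0 n1=0
t6.Δ1 x=1 clk=1 y=0 v=0 r=0 p=0 q=0 n0=0 u=0 n1=0
t6.Δ2 x=1 clk=1 y=0 v=0 r=1 p=0 q=0 n0=0 u=0 n1=0
t7.Δ0 x=1 clk=1 y=0 v=0 r=1 p=0 q=0 n0=0 u=0 n1=0
t7.Δ1 x=1 clk=0 y=0 v=0 r=1 p=0 q=0 n0=0 u=0 n1=0
t8.Δ0 x=1 clk=0 y=0 v=0 r=1 p=0 q=0 n0=0 u=0 n1=0
t8.Δ1 x=1 clk=1 y=0 v=0 r=1 p=0 q=0 n0=0 u=0 n1=0
t8.Δ2 x=1 clk=1 y=0 v=0 r=0 p=0 q=0 n0=0 u=0 n1=0
t9.Δ0 x=1 clk=1 y=0 v=0 r=0 p=0 q=0 n0=0 u=0 n1=0
t9.Δ1 x=1 clk=0 y=0 v=0 r=0 p=0 q=0 n0=0 u=0 n1=0
t10.Δ0 x=1 clk=0 y=0 v=0 r=0 p=0 q=0 n0=0 u=0 n1=0
t10.Δ1 x=1 clk=1 y=0 v=0 r=0 p=0 q=0 n0=0 u=0 n1=0
t10.Δ2 x=1 clk=1 y=0 v=0 r=1 p=0 q=0 n0=0 u=0 n1=0
t11.Δ0 x=1 clk=1 y=0 v=0 r=1 p=0 q=0 n0=0 u=0 n1=0
t11.Δ1 x=1 clk=0 y=0 v=0 r=1 p=0 q=0 n0=0 u=0 n1=0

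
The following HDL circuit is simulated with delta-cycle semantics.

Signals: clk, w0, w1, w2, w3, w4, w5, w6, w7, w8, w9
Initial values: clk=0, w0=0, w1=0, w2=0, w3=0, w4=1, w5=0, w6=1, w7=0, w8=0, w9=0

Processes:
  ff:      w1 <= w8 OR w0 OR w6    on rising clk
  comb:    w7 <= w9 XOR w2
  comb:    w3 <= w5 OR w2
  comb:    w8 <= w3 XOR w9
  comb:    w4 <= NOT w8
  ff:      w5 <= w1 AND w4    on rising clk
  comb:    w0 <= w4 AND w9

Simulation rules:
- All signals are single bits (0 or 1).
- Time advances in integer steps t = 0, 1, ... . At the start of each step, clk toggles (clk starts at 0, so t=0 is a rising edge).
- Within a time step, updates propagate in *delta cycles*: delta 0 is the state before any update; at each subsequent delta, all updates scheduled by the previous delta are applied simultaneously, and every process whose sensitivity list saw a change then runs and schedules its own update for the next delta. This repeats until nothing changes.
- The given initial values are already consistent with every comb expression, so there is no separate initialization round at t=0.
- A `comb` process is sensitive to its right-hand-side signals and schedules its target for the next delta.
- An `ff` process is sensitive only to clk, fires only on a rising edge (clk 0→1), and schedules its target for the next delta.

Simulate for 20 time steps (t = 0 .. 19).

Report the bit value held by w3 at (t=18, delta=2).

[bits: w9,w0,w6,w4,w2,w1,w8,w3,w7,clk,w5]
t=0: Δ0=00110000000 Δ1=00110000010 Δ2=00110100010 | 2Δ
t=1: Δ0=00110100010 Δ1=00110100000 | 1Δ
t=2: Δ0=00110100000 Δ1=00110100010 Δ2=00110100011 Δ3=00110101011 Δ4=00110111011 Δ5=00100111011 | 5Δ
t=3: Δ0=00100111011 Δ1=00100111001 | 1Δ
t=4: Δ0=00100111001 Δ1=00100111011 Δ2=00100111010 Δ3=00100110010 Δ4=00100100010 Δ5=00110100010 | 5Δ
t=5: Δ0=00110100010 Δ1=00110100000 | 1Δ
t=6: Δ0=00110100000 Δ1=00110100010 Δ2=00110100011 Δ3=00110101011 Δ4=00110111011 Δ5=00100111011 | 5Δ
t=7: Δ0=00100111011 Δ1=00100111001 | 1Δ
t=8: Δ0=00100111001 Δ1=00100111011 Δ2=00100111010 Δ3=00100110010 Δ4=00100100010 Δ5=00110100010 | 5Δ
t=9: Δ0=00110100010 Δ1=00110100000 | 1Δ
t=10: Δ0=00110100000 Δ1=00110100010 Δ2=00110100011 Δ3=00110101011 Δ4=00110111011 Δ5=00100111011 | 5Δ
t=11: Δ0=00100111011 Δ1=00100111001 | 1Δ
t=12: Δ0=00100111001 Δ1=00100111011 Δ2=00100111010 Δ3=00100110010 Δ4=00100100010 Δ5=00110100010 | 5Δ
t=13: Δ0=00110100010 Δ1=00110100000 | 1Δ
t=14: Δ0=00110100000 Δ1=00110100010 Δ2=00110100011 Δ3=00110101011 Δ4=00110111011 Δ5=00100111011 | 5Δ
t=15: Δ0=00100111011 Δ1=00100111001 | 1Δ
t=16: Δ0=00100111001 Δ1=00100111011 Δ2=00100111010 Δ3=00100110010 Δ4=00100100010 Δ5=00110100010 | 5Δ
t=17: Δ0=00110100010 Δ1=00110100000 | 1Δ
t=18: Δ0=00110100000 Δ1=00110100010 Δ2=00110100011 Δ3=00110101011 Δ4=00110111011 Δ5=00100111011 | 5Δ
t=19: Δ0=00100111011 Δ1=00100111001 | 1Δ

0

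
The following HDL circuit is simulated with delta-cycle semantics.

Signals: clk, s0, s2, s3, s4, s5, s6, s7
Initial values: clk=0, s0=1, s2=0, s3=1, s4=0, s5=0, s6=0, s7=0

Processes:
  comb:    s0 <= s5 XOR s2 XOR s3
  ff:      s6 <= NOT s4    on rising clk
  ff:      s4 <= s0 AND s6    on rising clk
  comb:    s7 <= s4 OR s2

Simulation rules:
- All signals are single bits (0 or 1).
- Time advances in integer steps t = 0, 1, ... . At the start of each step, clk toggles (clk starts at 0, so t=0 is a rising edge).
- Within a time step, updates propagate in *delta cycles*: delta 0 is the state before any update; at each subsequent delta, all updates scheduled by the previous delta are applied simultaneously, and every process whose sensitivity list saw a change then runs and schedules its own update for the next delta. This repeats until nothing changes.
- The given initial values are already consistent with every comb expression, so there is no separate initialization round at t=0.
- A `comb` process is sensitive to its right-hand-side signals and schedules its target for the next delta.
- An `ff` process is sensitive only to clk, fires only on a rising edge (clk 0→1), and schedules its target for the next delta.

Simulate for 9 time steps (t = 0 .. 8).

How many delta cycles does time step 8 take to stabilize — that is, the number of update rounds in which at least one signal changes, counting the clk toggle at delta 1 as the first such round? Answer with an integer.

2

t0.Δ0 s7=0 s2=0 s6=0 s3=1 s0=1 s4=0 clk=0 s5=0
t0.Δ1 s7=0 s2=0 s6=0 s3=1 s0=1 s4=0 clk=1 s5=0
t0.Δ2 s7=0 s2=0 s6=1 s3=1 s0=1 s4=0 clk=1 s5=0
t1.Δ0 s7=0 s2=0 s6=1 s3=1 s0=1 s4=0 clk=1 s5=0
t1.Δ1 s7=0 s2=0 s6=1 s3=1 s0=1 s4=0 clk=0 s5=0
t2.Δ0 s7=0 s2=0 s6=1 s3=1 s0=1 s4=0 clk=0 s5=0
t2.Δ1 s7=0 s2=0 s6=1 s3=1 s0=1 s4=0 clk=1 s5=0
t2.Δ2 s7=0 s2=0 s6=1 s3=1 s0=1 s4=1 clk=1 s5=0
t2.Δ3 s7=1 s2=0 s6=1 s3=1 s0=1 s4=1 clk=1 s5=0
t3.Δ0 s7=1 s2=0 s6=1 s3=1 s0=1 s4=1 clk=1 s5=0
t3.Δ1 s7=1 s2=0 s6=1 s3=1 s0=1 s4=1 clk=0 s5=0
t4.Δ0 s7=1 s2=0 s6=1 s3=1 s0=1 s4=1 clk=0 s5=0
t4.Δ1 s7=1 s2=0 s6=1 s3=1 s0=1 s4=1 clk=1 s5=0
t4.Δ2 s7=1 s2=0 s6=0 s3=1 s0=1 s4=1 clk=1 s5=0
t5.Δ0 s7=1 s2=0 s6=0 s3=1 s0=1 s4=1 clk=1 s5=0
t5.Δ1 s7=1 s2=0 s6=0 s3=1 s0=1 s4=1 clk=0 s5=0
t6.Δ0 s7=1 s2=0 s6=0 s3=1 s0=1 s4=1 clk=0 s5=0
t6.Δ1 s7=1 s2=0 s6=0 s3=1 s0=1 s4=1 clk=1 s5=0
t6.Δ2 s7=1 s2=0 s6=0 s3=1 s0=1 s4=0 clk=1 s5=0
t6.Δ3 s7=0 s2=0 s6=0 s3=1 s0=1 s4=0 clk=1 s5=0
t7.Δ0 s7=0 s2=0 s6=0 s3=1 s0=1 s4=0 clk=1 s5=0
t7.Δ1 s7=0 s2=0 s6=0 s3=1 s0=1 s4=0 clk=0 s5=0
t8.Δ0 s7=0 s2=0 s6=0 s3=1 s0=1 s4=0 clk=0 s5=0
t8.Δ1 s7=0 s2=0 s6=0 s3=1 s0=1 s4=0 clk=1 s5=0
t8.Δ2 s7=0 s2=0 s6=1 s3=1 s0=1 s4=0 clk=1 s5=0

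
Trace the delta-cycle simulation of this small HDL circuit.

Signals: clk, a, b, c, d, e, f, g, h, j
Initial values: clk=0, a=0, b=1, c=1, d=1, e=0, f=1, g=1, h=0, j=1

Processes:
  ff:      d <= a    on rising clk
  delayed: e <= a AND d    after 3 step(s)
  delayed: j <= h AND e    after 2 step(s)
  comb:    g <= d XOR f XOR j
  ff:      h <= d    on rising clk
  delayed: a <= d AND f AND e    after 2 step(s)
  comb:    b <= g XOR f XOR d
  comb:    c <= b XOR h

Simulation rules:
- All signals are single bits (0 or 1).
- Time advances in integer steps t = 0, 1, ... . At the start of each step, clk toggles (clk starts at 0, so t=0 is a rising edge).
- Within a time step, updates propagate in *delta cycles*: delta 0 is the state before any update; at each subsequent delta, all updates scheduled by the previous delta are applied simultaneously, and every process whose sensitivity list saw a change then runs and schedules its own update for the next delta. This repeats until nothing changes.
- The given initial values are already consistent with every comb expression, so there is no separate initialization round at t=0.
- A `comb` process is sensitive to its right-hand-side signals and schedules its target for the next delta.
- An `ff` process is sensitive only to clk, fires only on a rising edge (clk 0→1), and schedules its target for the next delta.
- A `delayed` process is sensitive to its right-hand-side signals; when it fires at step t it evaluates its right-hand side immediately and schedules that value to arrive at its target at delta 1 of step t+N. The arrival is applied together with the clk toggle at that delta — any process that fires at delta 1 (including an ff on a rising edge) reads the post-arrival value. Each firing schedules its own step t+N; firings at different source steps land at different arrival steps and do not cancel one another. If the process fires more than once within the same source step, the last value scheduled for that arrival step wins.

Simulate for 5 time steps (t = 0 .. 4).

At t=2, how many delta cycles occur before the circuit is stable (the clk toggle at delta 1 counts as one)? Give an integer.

4

t=0 Δ0: clk=0 a=0 f=1 j=1 h=0 e=0 b=1 g=1 c=1 d=1
  Δ1: clk:0→1
  Δ2: h:0→1, d:1→0
  Δ3: b:1→0, g:1→0, c:1→0
  Δ4: b:0→1, c:0→1
  Δ5: c:1→0
  (5Δ to stable)
t=1 Δ0: clk=1 a=0 f=1 j=1 h=1 e=0 b=1 g=0 c=0 d=0
  Δ1: clk:1→0
  (1Δ to stable)
t=2 Δ0: clk=0 a=0 f=1 j=1 h=1 e=0 b=1 g=0 c=0 d=0
  Δ1: clk:0→1, j:1→0
  Δ2: h:1→0, g:0→1
  Δ3: b:1→0, c:0→1
  Δ4: c:1→0
  (4Δ to stable)
t=3 Δ0: clk=1 a=0 f=1 j=0 h=0 e=0 b=0 g=1 c=0 d=0
  Δ1: clk:1→0
  (1Δ to stable)
t=4 Δ0: clk=0 a=0 f=1 j=0 h=0 e=0 b=0 g=1 c=0 d=0
  Δ1: clk:0→1
  (1Δ to stable)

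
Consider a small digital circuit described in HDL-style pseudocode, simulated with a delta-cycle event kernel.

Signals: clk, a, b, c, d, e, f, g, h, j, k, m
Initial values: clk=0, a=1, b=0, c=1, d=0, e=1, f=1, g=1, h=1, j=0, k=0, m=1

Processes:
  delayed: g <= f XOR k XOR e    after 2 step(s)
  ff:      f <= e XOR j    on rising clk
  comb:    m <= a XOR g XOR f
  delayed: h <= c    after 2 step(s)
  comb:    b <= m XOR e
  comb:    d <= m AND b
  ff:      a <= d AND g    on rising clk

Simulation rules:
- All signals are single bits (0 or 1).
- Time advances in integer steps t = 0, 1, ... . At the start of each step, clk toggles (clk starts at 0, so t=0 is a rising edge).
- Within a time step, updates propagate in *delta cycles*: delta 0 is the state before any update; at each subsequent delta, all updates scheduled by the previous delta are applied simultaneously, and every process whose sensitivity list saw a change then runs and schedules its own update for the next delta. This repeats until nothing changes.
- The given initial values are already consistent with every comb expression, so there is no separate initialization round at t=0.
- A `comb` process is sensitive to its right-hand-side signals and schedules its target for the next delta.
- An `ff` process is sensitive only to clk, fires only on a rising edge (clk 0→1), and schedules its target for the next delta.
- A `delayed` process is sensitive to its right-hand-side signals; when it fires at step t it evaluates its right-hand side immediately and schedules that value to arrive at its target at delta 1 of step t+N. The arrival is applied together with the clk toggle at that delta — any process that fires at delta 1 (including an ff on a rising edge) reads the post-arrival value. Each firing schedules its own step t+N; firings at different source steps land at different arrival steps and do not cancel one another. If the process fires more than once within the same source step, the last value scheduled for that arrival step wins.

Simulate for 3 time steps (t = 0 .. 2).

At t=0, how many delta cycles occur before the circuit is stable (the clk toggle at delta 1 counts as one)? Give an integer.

[bits: h,k,clk,b,m,c,g,d,a,f,j,e]
t=0: Δ0=100011101101 Δ1=101011101101 Δ2=101011100101 Δ3=101001100101 Δ4=101101100101 | 4Δ
t=1: Δ0=101101100101 Δ1=100101100101 | 1Δ
t=2: Δ0=100101100101 Δ1=101101100101 | 1Δ

4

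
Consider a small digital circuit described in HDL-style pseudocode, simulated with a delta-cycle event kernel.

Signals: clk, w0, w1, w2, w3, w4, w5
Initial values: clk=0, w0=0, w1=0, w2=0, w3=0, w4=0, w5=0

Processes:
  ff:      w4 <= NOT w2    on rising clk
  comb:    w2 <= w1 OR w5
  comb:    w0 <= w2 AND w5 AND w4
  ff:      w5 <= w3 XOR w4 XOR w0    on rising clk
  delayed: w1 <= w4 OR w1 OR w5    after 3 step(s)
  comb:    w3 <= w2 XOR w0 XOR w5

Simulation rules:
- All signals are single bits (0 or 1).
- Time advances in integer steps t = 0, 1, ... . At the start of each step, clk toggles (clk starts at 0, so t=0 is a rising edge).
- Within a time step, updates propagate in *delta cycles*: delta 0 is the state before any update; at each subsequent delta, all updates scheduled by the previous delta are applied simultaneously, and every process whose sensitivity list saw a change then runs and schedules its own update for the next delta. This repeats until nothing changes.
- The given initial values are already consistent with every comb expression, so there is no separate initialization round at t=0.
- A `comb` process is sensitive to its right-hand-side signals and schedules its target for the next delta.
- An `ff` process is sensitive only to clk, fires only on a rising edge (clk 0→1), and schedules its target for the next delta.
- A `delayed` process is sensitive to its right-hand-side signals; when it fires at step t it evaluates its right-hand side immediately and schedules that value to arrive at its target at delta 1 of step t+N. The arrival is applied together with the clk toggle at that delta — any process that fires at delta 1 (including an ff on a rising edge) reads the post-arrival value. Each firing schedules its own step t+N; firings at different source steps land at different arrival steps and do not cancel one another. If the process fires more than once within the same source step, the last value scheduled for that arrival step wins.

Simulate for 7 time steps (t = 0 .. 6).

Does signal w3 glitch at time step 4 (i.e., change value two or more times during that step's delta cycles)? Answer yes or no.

no

t0.Δ0 w4=0 clk=0 w1=0 w5=0 w0=0 w3=0 w2=0
t0.Δ1 w4=0 clk=1 w1=0 w5=0 w0=0 w3=0 w2=0
t0.Δ2 w4=1 clk=1 w1=0 w5=0 w0=0 w3=0 w2=0
t1.Δ0 w4=1 clk=1 w1=0 w5=0 w0=0 w3=0 w2=0
t1.Δ1 w4=1 clk=0 w1=0 w5=0 w0=0 w3=0 w2=0
t2.Δ0 w4=1 clk=0 w1=0 w5=0 w0=0 w3=0 w2=0
t2.Δ1 w4=1 clk=1 w1=0 w5=0 w0=0 w3=0 w2=0
t2.Δ2 w4=1 clk=1 w1=0 w5=1 w0=0 w3=0 w2=0
t2.Δ3 w4=1 clk=1 w1=0 w5=1 w0=0 w3=1 w2=1
t2.Δ4 w4=1 clk=1 w1=0 w5=1 w0=1 w3=0 w2=1
t2.Δ5 w4=1 clk=1 w1=0 w5=1 w0=1 w3=1 w2=1
t3.Δ0 w4=1 clk=1 w1=0 w5=1 w0=1 w3=1 w2=1
t3.Δ1 w4=1 clk=0 w1=1 w5=1 w0=1 w3=1 w2=1
t4.Δ0 w4=1 clk=0 w1=1 w5=1 w0=1 w3=1 w2=1
t4.Δ1 w4=1 clk=1 w1=1 w5=1 w0=1 w3=1 w2=1
t4.Δ2 w4=0 clk=1 w1=1 w5=1 w0=1 w3=1 w2=1
t4.Δ3 w4=0 clk=1 w1=1 w5=1 w0=0 w3=1 w2=1
t4.Δ4 w4=0 clk=1 w1=1 w5=1 w0=0 w3=0 w2=1
t5.Δ0 w4=0 clk=1 w1=1 w5=1 w0=0 w3=0 w2=1
t5.Δ1 w4=0 clk=0 w1=1 w5=1 w0=0 w3=0 w2=1
t6.Δ0 w4=0 clk=0 w1=1 w5=1 w0=0 w3=0 w2=1
t6.Δ1 w4=0 clk=1 w1=1 w5=1 w0=0 w3=0 w2=1
t6.Δ2 w4=0 clk=1 w1=1 w5=0 w0=0 w3=0 w2=1
t6.Δ3 w4=0 clk=1 w1=1 w5=0 w0=0 w3=1 w2=1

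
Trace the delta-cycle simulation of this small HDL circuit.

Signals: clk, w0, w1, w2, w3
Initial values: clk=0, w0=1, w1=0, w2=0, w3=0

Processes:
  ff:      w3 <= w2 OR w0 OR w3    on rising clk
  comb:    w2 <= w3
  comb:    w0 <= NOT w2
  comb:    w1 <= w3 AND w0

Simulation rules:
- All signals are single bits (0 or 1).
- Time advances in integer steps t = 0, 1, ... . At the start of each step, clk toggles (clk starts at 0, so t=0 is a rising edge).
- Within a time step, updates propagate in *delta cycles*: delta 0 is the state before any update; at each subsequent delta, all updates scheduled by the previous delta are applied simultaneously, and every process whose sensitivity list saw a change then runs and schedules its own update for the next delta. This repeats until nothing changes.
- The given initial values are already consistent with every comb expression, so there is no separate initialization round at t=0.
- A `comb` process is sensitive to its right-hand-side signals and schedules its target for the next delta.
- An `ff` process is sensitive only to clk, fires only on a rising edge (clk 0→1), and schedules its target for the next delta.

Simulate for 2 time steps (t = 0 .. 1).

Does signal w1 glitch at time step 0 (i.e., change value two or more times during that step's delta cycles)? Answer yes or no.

[bits: w3,w1,w0,clk,w2]
t=0: Δ0=00100 Δ1=00110 Δ2=10110 Δ3=11111 Δ4=11011 Δ5=10011 | 5Δ
t=1: Δ0=10011 Δ1=10001 | 1Δ

yes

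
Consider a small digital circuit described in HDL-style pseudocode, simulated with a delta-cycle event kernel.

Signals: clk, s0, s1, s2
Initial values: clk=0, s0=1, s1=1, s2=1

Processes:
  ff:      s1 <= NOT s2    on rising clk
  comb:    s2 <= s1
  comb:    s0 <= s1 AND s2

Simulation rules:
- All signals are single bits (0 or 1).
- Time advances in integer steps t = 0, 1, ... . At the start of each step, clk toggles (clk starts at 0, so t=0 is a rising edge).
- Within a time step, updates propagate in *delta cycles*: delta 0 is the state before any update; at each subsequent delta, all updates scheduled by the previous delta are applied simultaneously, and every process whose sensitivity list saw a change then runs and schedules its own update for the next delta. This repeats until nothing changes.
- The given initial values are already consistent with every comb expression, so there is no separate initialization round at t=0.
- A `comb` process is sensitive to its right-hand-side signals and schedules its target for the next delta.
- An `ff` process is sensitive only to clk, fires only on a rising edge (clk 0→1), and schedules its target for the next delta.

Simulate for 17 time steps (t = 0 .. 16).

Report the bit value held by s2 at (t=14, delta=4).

t0.Δ0 s2=1 s0=1 s1=1 clk=0
t0.Δ1 s2=1 s0=1 s1=1 clk=1
t0.Δ2 s2=1 s0=1 s1=0 clk=1
t0.Δ3 s2=0 s0=0 s1=0 clk=1
t1.Δ0 s2=0 s0=0 s1=0 clk=1
t1.Δ1 s2=0 s0=0 s1=0 clk=0
t2.Δ0 s2=0 s0=0 s1=0 clk=0
t2.Δ1 s2=0 s0=0 s1=0 clk=1
t2.Δ2 s2=0 s0=0 s1=1 clk=1
t2.Δ3 s2=1 s0=0 s1=1 clk=1
t2.Δ4 s2=1 s0=1 s1=1 clk=1
t3.Δ0 s2=1 s0=1 s1=1 clk=1
t3.Δ1 s2=1 s0=1 s1=1 clk=0
t4.Δ0 s2=1 s0=1 s1=1 clk=0
t4.Δ1 s2=1 s0=1 s1=1 clk=1
t4.Δ2 s2=1 s0=1 s1=0 clk=1
t4.Δ3 s2=0 s0=0 s1=0 clk=1
t5.Δ0 s2=0 s0=0 s1=0 clk=1
t5.Δ1 s2=0 s0=0 s1=0 clk=0
t6.Δ0 s2=0 s0=0 s1=0 clk=0
t6.Δ1 s2=0 s0=0 s1=0 clk=1
t6.Δ2 s2=0 s0=0 s1=1 clk=1
t6.Δ3 s2=1 s0=0 s1=1 clk=1
t6.Δ4 s2=1 s0=1 s1=1 clk=1
t7.Δ0 s2=1 s0=1 s1=1 clk=1
t7.Δ1 s2=1 s0=1 s1=1 clk=0
t8.Δ0 s2=1 s0=1 s1=1 clk=0
t8.Δ1 s2=1 s0=1 s1=1 clk=1
t8.Δ2 s2=1 s0=1 s1=0 clk=1
t8.Δ3 s2=0 s0=0 s1=0 clk=1
t9.Δ0 s2=0 s0=0 s1=0 clk=1
t9.Δ1 s2=0 s0=0 s1=0 clk=0
t10.Δ0 s2=0 s0=0 s1=0 clk=0
t10.Δ1 s2=0 s0=0 s1=0 clk=1
t10.Δ2 s2=0 s0=0 s1=1 clk=1
t10.Δ3 s2=1 s0=0 s1=1 clk=1
t10.Δ4 s2=1 s0=1 s1=1 clk=1
t11.Δ0 s2=1 s0=1 s1=1 clk=1
t11.Δ1 s2=1 s0=1 s1=1 clk=0
t12.Δ0 s2=1 s0=1 s1=1 clk=0
t12.Δ1 s2=1 s0=1 s1=1 clk=1
t12.Δ2 s2=1 s0=1 s1=0 clk=1
t12.Δ3 s2=0 s0=0 s1=0 clk=1
t13.Δ0 s2=0 s0=0 s1=0 clk=1
t13.Δ1 s2=0 s0=0 s1=0 clk=0
t14.Δ0 s2=0 s0=0 s1=0 clk=0
t14.Δ1 s2=0 s0=0 s1=0 clk=1
t14.Δ2 s2=0 s0=0 s1=1 clk=1
t14.Δ3 s2=1 s0=0 s1=1 clk=1
t14.Δ4 s2=1 s0=1 s1=1 clk=1
t15.Δ0 s2=1 s0=1 s1=1 clk=1
t15.Δ1 s2=1 s0=1 s1=1 clk=0
t16.Δ0 s2=1 s0=1 s1=1 clk=0
t16.Δ1 s2=1 s0=1 s1=1 clk=1
t16.Δ2 s2=1 s0=1 s1=0 clk=1
t16.Δ3 s2=0 s0=0 s1=0 clk=1

1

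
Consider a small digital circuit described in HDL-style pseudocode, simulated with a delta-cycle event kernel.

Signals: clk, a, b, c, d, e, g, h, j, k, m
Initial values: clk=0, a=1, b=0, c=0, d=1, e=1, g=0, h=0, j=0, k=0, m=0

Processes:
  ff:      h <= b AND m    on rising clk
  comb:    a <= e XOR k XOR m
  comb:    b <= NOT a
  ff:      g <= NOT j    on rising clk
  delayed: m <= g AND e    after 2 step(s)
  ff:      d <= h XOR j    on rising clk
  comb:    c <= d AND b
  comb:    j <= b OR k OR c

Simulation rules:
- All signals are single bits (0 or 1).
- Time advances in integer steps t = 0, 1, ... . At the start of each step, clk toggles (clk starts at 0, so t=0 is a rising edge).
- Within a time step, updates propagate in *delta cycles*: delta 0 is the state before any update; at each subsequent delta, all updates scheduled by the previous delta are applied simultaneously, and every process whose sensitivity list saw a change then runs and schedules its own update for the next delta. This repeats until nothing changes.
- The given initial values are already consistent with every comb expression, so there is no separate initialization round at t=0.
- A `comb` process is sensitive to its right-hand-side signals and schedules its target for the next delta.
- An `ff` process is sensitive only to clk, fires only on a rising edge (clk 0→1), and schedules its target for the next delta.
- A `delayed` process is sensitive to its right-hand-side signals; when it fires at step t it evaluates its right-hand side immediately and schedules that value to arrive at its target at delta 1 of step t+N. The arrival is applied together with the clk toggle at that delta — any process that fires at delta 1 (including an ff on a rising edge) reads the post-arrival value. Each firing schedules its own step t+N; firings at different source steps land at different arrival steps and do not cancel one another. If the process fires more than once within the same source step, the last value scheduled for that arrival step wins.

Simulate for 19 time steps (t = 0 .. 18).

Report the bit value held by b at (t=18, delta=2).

0

t=0 Δ0: j=0 b=0 k=0 clk=0 c=0 m=0 h=0 d=1 g=0 a=1 e=1
  Δ1: clk:0→1
  Δ2: d:1→0, g:0→1
  (2Δ to stable)
t=1 Δ0: j=0 b=0 k=0 clk=1 c=0 m=0 h=0 d=0 g=1 a=1 e=1
  Δ1: clk:1→0
  (1Δ to stable)
t=2 Δ0: j=0 b=0 k=0 clk=0 c=0 m=0 h=0 d=0 g=1 a=1 e=1
  Δ1: clk:0→1, m:0→1
  Δ2: a:1→0
  Δ3: b:0→1
  Δ4: j:0→1
  (4Δ to stable)
t=3 Δ0: j=1 b=1 k=0 clk=1 c=0 m=1 h=0 d=0 g=1 a=0 e=1
  Δ1: clk:1→0
  (1Δ to stable)
t=4 Δ0: j=1 b=1 k=0 clk=0 c=0 m=1 h=0 d=0 g=1 a=0 e=1
  Δ1: clk:0→1
  Δ2: h:0→1, d:0→1, g:1→0
  Δ3: c:0→1
  (3Δ to stable)
t=5 Δ0: j=1 b=1 k=0 clk=1 c=1 m=1 h=1 d=1 g=0 a=0 e=1
  Δ1: clk:1→0
  (1Δ to stable)
t=6 Δ0: j=1 b=1 k=0 clk=0 c=1 m=1 h=1 d=1 g=0 a=0 e=1
  Δ1: clk:0→1, m:1→0
  Δ2: h:1→0, d:1→0, a:0→1
  Δ3: b:1→0, c:1→0
  Δ4: j:1→0
  (4Δ to stable)
t=7 Δ0: j=0 b=0 k=0 clk=1 c=0 m=0 h=0 d=0 g=0 a=1 e=1
  Δ1: clk:1→0
  (1Δ to stable)
t=8 Δ0: j=0 b=0 k=0 clk=0 c=0 m=0 h=0 d=0 g=0 a=1 e=1
  Δ1: clk:0→1
  Δ2: g:0→1
  (2Δ to stable)
t=9 Δ0: j=0 b=0 k=0 clk=1 c=0 m=0 h=0 d=0 g=1 a=1 e=1
  Δ1: clk:1→0
  (1Δ to stable)
t=10 Δ0: j=0 b=0 k=0 clk=0 c=0 m=0 h=0 d=0 g=1 a=1 e=1
  Δ1: clk:0→1, m:0→1
  Δ2: a:1→0
  Δ3: b:0→1
  Δ4: j:0→1
  (4Δ to stable)
t=11 Δ0: j=1 b=1 k=0 clk=1 c=0 m=1 h=0 d=0 g=1 a=0 e=1
  Δ1: clk:1→0
  (1Δ to stable)
t=12 Δ0: j=1 b=1 k=0 clk=0 c=0 m=1 h=0 d=0 g=1 a=0 e=1
  Δ1: clk:0→1
  Δ2: h:0→1, d:0→1, g:1→0
  Δ3: c:0→1
  (3Δ to stable)
t=13 Δ0: j=1 b=1 k=0 clk=1 c=1 m=1 h=1 d=1 g=0 a=0 e=1
  Δ1: clk:1→0
  (1Δ to stable)
t=14 Δ0: j=1 b=1 k=0 clk=0 c=1 m=1 h=1 d=1 g=0 a=0 e=1
  Δ1: clk:0→1, m:1→0
  Δ2: h:1→0, d:1→0, a:0→1
  Δ3: b:1→0, c:1→0
  Δ4: j:1→0
  (4Δ to stable)
t=15 Δ0: j=0 b=0 k=0 clk=1 c=0 m=0 h=0 d=0 g=0 a=1 e=1
  Δ1: clk:1→0
  (1Δ to stable)
t=16 Δ0: j=0 b=0 k=0 clk=0 c=0 m=0 h=0 d=0 g=0 a=1 e=1
  Δ1: clk:0→1
  Δ2: g:0→1
  (2Δ to stable)
t=17 Δ0: j=0 b=0 k=0 clk=1 c=0 m=0 h=0 d=0 g=1 a=1 e=1
  Δ1: clk:1→0
  (1Δ to stable)
t=18 Δ0: j=0 b=0 k=0 clk=0 c=0 m=0 h=0 d=0 g=1 a=1 e=1
  Δ1: clk:0→1, m:0→1
  Δ2: a:1→0
  Δ3: b:0→1
  Δ4: j:0→1
  (4Δ to stable)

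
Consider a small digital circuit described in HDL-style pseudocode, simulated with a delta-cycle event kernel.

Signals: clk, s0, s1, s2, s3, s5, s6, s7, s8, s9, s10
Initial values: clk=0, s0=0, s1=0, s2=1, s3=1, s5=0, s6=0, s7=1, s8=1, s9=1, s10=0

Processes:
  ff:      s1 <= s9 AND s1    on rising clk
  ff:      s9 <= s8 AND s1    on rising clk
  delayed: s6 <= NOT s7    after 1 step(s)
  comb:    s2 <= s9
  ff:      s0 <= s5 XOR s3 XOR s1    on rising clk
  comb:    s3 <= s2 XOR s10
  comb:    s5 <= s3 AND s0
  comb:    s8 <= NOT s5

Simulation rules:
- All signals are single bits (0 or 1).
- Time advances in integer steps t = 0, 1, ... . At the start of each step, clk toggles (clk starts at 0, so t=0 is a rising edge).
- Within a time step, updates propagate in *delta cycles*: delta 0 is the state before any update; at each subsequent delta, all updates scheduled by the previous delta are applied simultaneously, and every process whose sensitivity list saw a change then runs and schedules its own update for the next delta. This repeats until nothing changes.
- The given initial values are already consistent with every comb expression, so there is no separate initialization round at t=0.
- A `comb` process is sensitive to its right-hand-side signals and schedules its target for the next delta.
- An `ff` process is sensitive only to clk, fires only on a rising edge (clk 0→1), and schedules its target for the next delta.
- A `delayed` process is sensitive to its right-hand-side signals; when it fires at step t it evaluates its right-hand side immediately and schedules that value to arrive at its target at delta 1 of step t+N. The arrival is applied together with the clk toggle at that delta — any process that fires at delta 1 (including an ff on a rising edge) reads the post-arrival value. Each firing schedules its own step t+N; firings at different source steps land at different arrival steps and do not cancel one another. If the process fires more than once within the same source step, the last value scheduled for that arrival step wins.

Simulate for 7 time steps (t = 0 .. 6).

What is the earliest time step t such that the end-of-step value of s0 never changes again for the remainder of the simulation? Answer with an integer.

t0.Δ0 s1=0 s0=0 s8=1 s5=0 s10=0 s6=0 s2=1 s9=1 s7=1 clk=0 s3=1
t0.Δ1 s1=0 s0=0 s8=1 s5=0 s10=0 s6=0 s2=1 s9=1 s7=1 clk=1 s3=1
t0.Δ2 s1=0 s0=1 s8=1 s5=0 s10=0 s6=0 s2=1 s9=0 s7=1 clk=1 s3=1
t0.Δ3 s1=0 s0=1 s8=1 s5=1 s10=0 s6=0 s2=0 s9=0 s7=1 clk=1 s3=1
t0.Δ4 s1=0 s0=1 s8=0 s5=1 s10=0 s6=0 s2=0 s9=0 s7=1 clk=1 s3=0
t0.Δ5 s1=0 s0=1 s8=0 s5=0 s10=0 s6=0 s2=0 s9=0 s7=1 clk=1 s3=0
t0.Δ6 s1=0 s0=1 s8=1 s5=0 s10=0 s6=0 s2=0 s9=0 s7=1 clk=1 s3=0
t1.Δ0 s1=0 s0=1 s8=1 s5=0 s10=0 s6=0 s2=0 s9=0 s7=1 clk=1 s3=0
t1.Δ1 s1=0 s0=1 s8=1 s5=0 s10=0 s6=0 s2=0 s9=0 s7=1 clk=0 s3=0
t2.Δ0 s1=0 s0=1 s8=1 s5=0 s10=0 s6=0 s2=0 s9=0 s7=1 clk=0 s3=0
t2.Δ1 s1=0 s0=1 s8=1 s5=0 s10=0 s6=0 s2=0 s9=0 s7=1 clk=1 s3=0
t2.Δ2 s1=0 s0=0 s8=1 s5=0 s10=0 s6=0 s2=0 s9=0 s7=1 clk=1 s3=0
t3.Δ0 s1=0 s0=0 s8=1 s5=0 s10=0 s6=0 s2=0 s9=0 s7=1 clk=1 s3=0
t3.Δ1 s1=0 s0=0 s8=1 s5=0 s10=0 s6=0 s2=0 s9=0 s7=1 clk=0 s3=0
t4.Δ0 s1=0 s0=0 s8=1 s5=0 s10=0 s6=0 s2=0 s9=0 s7=1 clk=0 s3=0
t4.Δ1 s1=0 s0=0 s8=1 s5=0 s10=0 s6=0 s2=0 s9=0 s7=1 clk=1 s3=0
t5.Δ0 s1=0 s0=0 s8=1 s5=0 s10=0 s6=0 s2=0 s9=0 s7=1 clk=1 s3=0
t5.Δ1 s1=0 s0=0 s8=1 s5=0 s10=0 s6=0 s2=0 s9=0 s7=1 clk=0 s3=0
t6.Δ0 s1=0 s0=0 s8=1 s5=0 s10=0 s6=0 s2=0 s9=0 s7=1 clk=0 s3=0
t6.Δ1 s1=0 s0=0 s8=1 s5=0 s10=0 s6=0 s2=0 s9=0 s7=1 clk=1 s3=0

2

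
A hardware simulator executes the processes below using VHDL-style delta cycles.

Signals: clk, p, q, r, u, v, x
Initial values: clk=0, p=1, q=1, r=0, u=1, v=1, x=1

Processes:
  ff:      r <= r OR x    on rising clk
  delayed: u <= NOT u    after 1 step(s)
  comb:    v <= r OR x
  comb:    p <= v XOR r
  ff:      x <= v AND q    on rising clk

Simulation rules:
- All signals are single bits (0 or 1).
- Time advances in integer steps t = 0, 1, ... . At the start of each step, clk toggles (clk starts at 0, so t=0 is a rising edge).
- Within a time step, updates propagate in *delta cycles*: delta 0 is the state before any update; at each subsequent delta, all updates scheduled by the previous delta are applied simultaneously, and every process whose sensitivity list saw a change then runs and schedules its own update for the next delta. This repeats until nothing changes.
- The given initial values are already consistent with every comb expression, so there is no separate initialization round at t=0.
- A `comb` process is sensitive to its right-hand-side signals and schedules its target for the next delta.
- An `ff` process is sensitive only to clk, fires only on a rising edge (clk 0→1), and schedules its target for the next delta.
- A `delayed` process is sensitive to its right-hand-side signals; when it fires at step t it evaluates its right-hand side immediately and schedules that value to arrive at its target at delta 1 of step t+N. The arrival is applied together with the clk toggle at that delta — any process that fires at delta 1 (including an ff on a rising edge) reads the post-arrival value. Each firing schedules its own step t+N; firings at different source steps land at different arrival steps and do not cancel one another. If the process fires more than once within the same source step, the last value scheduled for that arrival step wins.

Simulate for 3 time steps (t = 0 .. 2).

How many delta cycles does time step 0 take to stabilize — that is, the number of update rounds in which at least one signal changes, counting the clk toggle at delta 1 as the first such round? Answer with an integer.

[bits: r,q,clk,p,x,u,v]
t=0: Δ0=0101111 Δ1=0111111 Δ2=1111111 Δ3=1110111 | 3Δ
t=1: Δ0=1110111 Δ1=1100111 | 1Δ
t=2: Δ0=1100111 Δ1=1110111 | 1Δ

3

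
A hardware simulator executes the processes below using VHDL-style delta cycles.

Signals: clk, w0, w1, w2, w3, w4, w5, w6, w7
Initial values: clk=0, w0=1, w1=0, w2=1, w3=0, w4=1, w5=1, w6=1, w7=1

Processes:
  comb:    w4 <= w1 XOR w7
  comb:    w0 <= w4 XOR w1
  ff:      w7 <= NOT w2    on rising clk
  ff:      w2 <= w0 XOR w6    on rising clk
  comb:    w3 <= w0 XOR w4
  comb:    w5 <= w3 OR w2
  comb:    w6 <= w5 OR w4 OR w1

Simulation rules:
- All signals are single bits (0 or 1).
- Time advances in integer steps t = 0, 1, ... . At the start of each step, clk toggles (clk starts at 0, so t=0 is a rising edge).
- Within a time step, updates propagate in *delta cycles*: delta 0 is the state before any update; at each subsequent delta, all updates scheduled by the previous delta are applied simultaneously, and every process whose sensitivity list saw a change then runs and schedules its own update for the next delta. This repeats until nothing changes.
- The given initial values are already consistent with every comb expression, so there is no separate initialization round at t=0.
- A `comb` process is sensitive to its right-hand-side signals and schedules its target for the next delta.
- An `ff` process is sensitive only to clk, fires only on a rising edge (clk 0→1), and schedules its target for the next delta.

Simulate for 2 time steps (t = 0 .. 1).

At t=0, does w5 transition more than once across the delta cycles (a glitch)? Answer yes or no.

yes

t0.Δ0 w1=0 w7=1 w0=1 w5=1 w2=1 clk=0 w3=0 w4=1 w6=1
t0.Δ1 w1=0 w7=1 w0=1 w5=1 w2=1 clk=1 w3=0 w4=1 w6=1
t0.Δ2 w1=0 w7=0 w0=1 w5=1 w2=0 clk=1 w3=0 w4=1 w6=1
t0.Δ3 w1=0 w7=0 w0=1 w5=0 w2=0 clk=1 w3=0 w4=0 w6=1
t0.Δ4 w1=0 w7=0 w0=0 w5=0 w2=0 clk=1 w3=1 w4=0 w6=0
t0.Δ5 w1=0 w7=0 w0=0 w5=1 w2=0 clk=1 w3=0 w4=0 w6=0
t0.Δ6 w1=0 w7=0 w0=0 w5=0 w2=0 clk=1 w3=0 w4=0 w6=1
t0.Δ7 w1=0 w7=0 w0=0 w5=0 w2=0 clk=1 w3=0 w4=0 w6=0
t1.Δ0 w1=0 w7=0 w0=0 w5=0 w2=0 clk=1 w3=0 w4=0 w6=0
t1.Δ1 w1=0 w7=0 w0=0 w5=0 w2=0 clk=0 w3=0 w4=0 w6=0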